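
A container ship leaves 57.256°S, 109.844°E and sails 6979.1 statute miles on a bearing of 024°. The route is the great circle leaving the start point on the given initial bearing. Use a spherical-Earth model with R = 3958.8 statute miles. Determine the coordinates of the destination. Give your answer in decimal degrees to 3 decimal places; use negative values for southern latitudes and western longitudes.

Angular distance δ = d/R = 6979.1 / 3958.8 = 1.762933 rad.
Start latitude φ₁ = -0.999306 rad; initial bearing θ = 0.418879 rad.
Applying the spherical law of cosines for sides, sin φ₂ = sin φ₁ cos δ + cos φ₁ sin δ cos θ = 0.645645, so φ₂ = 40.214°.
Then Δλ = atan2(0.215950, 0.352092) = 0.550166 rad, from sin θ sin δ cos φ₁ over cos δ − sin φ₁ sin φ₂.
λ₂ = 109.844° + 31.522° = 141.366°.

latitude 40.214°, longitude 141.366°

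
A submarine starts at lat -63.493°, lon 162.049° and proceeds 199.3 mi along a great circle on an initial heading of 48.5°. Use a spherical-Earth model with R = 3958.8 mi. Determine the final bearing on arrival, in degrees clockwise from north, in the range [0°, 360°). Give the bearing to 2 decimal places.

Angular distance δ = d/R = 199.3 / 3958.8 = 0.050344 rad.
Converting: φ₁ = -1.108162 rad, θ = 0.846485 rad.
sin φ₂ = sin φ₁ cos δ + cos φ₁ sin δ cos θ = (-0.894880)(0.998733) + (0.446307)(0.050322)(0.662620) = -0.878864
φ₂ = asin(-0.878864) = -1.073476 rad = -61.506°.
For the longitude increment, Δλ = atan2( sin θ sin δ cos φ₁, cos δ − sin φ₁ sin φ₂ ) = atan2(0.016821, 0.212255) = 4.531°.
λ₂ = λ₁ + Δλ = 166.580°.
The forward bearing on arrival equals the back-azimuth from the destination plus 180°.
Back-azimuth from P₂ (-61.51°, 166.58°) to P₁ (-63.49°, 162.05°), with Δλ' = λ₁ − λ₂ = -4.53°: atan2( sin Δλ' cos φ₁ , cos φ₂ sin φ₁ − sin φ₂ cos φ₁ cos Δλ' ) = 224.48°.
Final bearing = (224.48° + 180°) mod 360° = 44.48°.

final bearing 44.48°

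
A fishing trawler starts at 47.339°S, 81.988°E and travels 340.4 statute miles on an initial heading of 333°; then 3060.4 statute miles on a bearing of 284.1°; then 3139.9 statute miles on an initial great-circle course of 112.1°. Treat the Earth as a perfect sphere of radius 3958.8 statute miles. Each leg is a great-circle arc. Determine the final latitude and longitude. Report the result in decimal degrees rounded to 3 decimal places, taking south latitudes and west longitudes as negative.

Apply the spherical direct solution leg by leg, carrying full precision between legs.
Leg 1: from (-47.339°, 81.988°), δ = 340.4/3958.8 = 0.085986 rad, θ = 333° → φ = -42.907°, λ = 78.937°.
Leg 2: from (-42.907°, 78.937°), δ = 3060.4/3958.8 = 0.773063 rad, θ = 284.1° → φ = -21.266°, λ = 32.320°.
Leg 3: from (-21.266°, 32.320°), δ = 3139.9/3958.8 = 0.793144 rad, θ = 112.1° → φ = -30.285°, λ = 82.187°.

latitude -30.285°, longitude 82.187°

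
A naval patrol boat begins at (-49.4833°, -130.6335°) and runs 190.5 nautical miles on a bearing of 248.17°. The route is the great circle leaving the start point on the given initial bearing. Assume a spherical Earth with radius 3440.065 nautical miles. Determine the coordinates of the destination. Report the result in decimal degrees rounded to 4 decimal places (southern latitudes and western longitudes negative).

Central angle δ = d/R = 0.055377 rad.
Start latitude φ₁ = -0.863647 rad; initial bearing θ = 4.331384 rad.
sin φ₂ = sin φ₁ cos δ + cos φ₁ sin δ cos θ = (-0.760217)(0.998467) + (0.649670)(0.055349)(-0.371854) = -0.772423
φ₂ = asin(-0.772423) = -0.882647 rad = -50.5719°.
For the longitude increment, Δλ = atan2( sin θ sin δ cos φ₁, cos δ − sin φ₁ sin φ₂ ) = atan2(-0.033380, 0.411259) = -4.6402°.
λ₂ = -130.6335° + -4.6402° = -135.2737°.

latitude -50.5719°, longitude -135.2737°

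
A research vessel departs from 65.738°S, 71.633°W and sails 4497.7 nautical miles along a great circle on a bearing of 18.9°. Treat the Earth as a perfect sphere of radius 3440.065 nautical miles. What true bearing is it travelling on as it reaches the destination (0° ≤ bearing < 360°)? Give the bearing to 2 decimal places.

final bearing 7.72°

δ = 4497.7/3440.065 = 1.307446 rad (74.9112°).
Start latitude φ₁ = -1.147345 rad; initial bearing θ = 0.329867 rad.
Applying the spherical law of cosines for sides, sin φ₂ = sin φ₁ cos δ + cos φ₁ sin δ cos θ = 0.138028, so φ₂ = 7.934°.
For the longitude increment, Δλ = atan2( sin θ sin δ cos φ₁, cos δ − sin φ₁ sin φ₂ ) = atan2(0.128512, 0.386154) = 18.407°.
Hence λ₂ = -71.633° + 18.407° = -53.226°.
The forward bearing on arrival equals the back-azimuth from the destination plus 180°.
Back-azimuth from P₂ (7.93°, -53.23°) to P₁ (-65.74°, -71.63°), with Δλ' = λ₁ − λ₂ = -18.41°: atan2( sin Δλ' cos φ₁ , cos φ₂ sin φ₁ − sin φ₂ cos φ₁ cos Δλ' ) = 187.72°.
Final bearing = (187.72° + 180°) mod 360° = 7.72°.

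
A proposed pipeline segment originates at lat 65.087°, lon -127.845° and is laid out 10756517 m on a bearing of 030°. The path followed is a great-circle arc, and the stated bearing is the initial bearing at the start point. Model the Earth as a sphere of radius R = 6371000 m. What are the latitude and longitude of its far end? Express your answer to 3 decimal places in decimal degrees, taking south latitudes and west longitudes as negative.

Angular distance δ = d/R = 10756517 / 6371000 = 1.688356 rad.
Converting: φ₁ = 1.135982 rad, θ = 0.523599 rad.
sin φ₂ = sin φ₁ cos δ + cos φ₁ sin δ cos θ = (0.906948)(-0.117289) + (0.421242)(0.993098)(0.866025) = 0.255913
φ₂ = asin(0.255913) = 0.258792 rad = 14.828°.
For the longitude increment, Δλ = atan2( sin θ sin δ cos φ₁, cos δ − sin φ₁ sin φ₂ ) = atan2(0.209167, -0.349389) = 149.092°.
Hence λ₂ = -127.845° + 149.092° = 21.247°.

latitude 14.828°, longitude 21.247°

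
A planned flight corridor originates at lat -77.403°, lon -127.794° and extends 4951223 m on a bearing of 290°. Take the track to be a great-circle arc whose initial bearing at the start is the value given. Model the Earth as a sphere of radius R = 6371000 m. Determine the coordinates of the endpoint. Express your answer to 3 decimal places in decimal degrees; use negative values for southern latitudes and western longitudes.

The arc subtends δ = 4951223/6371000 = 0.777150 rad at the centre.
Start latitude φ₁ = -1.350937 rad; initial bearing θ = 5.061455 rad.
sin φ₂ = sin φ₁ cos δ + cos φ₁ sin δ cos θ = (-0.975928)(0.712915) + (0.218092)(0.701251)(0.342020) = -0.643446
φ₂ = asin(-0.643446) = -0.698992 rad = -40.049°.
Then Δλ = atan2(-0.143714, 0.084958) = -1.036904 rad, from sin θ sin δ cos φ₁ over cos δ − sin φ₁ sin φ₂.
λ₂ = -127.794° + -59.410° = -187.204°, normalized to (−180°, 180°] → 172.796°.

latitude -40.049°, longitude 172.796°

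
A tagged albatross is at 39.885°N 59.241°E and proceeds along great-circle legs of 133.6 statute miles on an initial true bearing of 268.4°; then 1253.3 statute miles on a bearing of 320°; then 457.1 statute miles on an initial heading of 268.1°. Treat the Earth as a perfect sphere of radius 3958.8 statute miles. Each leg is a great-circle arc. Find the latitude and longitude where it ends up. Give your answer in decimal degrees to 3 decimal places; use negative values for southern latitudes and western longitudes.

Apply the spherical direct solution leg by leg, carrying full precision between legs.
Leg 1: from (39.885°, 59.241°), δ = 133.6/3958.8 = 0.033748 rad, θ = 268.4° → φ = 39.804°, λ = 56.725°.
Leg 2: from (39.804°, 56.725°), δ = 1253.3/3958.8 = 0.316586 rad, θ = 320° → φ = 52.332°, λ = 37.609°.
Leg 3: from (52.332°, 37.609°), δ = 457.1/3958.8 = 0.115464 rad, θ = 268.1° → φ = 51.624°, λ = 26.920°.

latitude 51.624°, longitude 26.920°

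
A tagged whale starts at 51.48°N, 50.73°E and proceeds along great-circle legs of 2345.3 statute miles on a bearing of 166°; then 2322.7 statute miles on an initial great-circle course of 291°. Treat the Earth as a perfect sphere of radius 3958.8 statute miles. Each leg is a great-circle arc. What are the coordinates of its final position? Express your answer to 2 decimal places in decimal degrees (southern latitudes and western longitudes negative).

Apply the spherical direct solution leg by leg, carrying full precision between legs.
Leg 1: from (51.48°, 50.73°), δ = 2345.3/3958.8 = 0.592427 rad, θ = 166° → φ = 18.16°, λ = 58.90°.
Leg 2: from (18.16°, 58.90°), δ = 2322.7/3958.8 = 0.586718 rad, θ = 291° → φ = 26.62°, λ = 23.58°.

latitude 26.62°, longitude 23.58°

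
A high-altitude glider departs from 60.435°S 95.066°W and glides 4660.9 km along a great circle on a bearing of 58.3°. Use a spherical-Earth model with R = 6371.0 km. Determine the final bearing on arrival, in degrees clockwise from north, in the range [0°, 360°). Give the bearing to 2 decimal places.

final bearing 28.47°

Central angle δ = d/R = 0.731581 rad.
Start latitude φ₁ = -1.054790 rad; initial bearing θ = 1.017527 rad.
sin φ₂ = sin φ₁ cos δ + cos φ₁ sin δ cos θ = (-0.869796)(0.744119) + (0.493411)(0.668047)(0.525472) = -0.474026
φ₂ = asin(-0.474026) = -0.493857 rad = -28.296°.
For the longitude increment, Δλ = atan2( sin θ sin δ cos φ₁, cos δ − sin φ₁ sin φ₂ ) = atan2(0.280445, 0.331813) = 40.204°.
Hence λ₂ = -95.066° + 40.204° = -54.862°.
The forward bearing on arrival equals the back-azimuth from the destination plus 180°.
Back-azimuth from P₂ (-28.30°, -54.86°) to P₁ (-60.44°, -95.07°), with Δλ' = λ₁ − λ₂ = -40.20°: atan2( sin Δλ' cos φ₁ , cos φ₂ sin φ₁ − sin φ₂ cos φ₁ cos Δλ' ) = 208.47°.
Final bearing = (208.47° + 180°) mod 360° = 28.47°.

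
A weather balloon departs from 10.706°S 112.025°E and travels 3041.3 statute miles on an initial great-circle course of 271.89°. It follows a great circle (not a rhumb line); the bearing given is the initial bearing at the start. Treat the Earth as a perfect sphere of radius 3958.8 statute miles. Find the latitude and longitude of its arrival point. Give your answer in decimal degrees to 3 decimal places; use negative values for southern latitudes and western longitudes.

δ = 3041.3/3958.8 = 0.768238 rad (44.0168°).
Start latitude φ₁ = -0.186855 rad; initial bearing θ = 4.745376 rad.
Applying the spherical law of cosines for sides, sin φ₂ = sin φ₁ cos δ + cos φ₁ sin δ cos θ = -0.111075, so φ₂ = -6.377°.
Δλ = atan2( sin θ sin δ cos φ₁ , cos δ − sin φ₁ sin φ₂ ) = atan2(-0.682402, 0.698502) = -0.773740 rad = -44.332°.
λ₂ = 112.025° + -44.332° = 67.693°.

latitude -6.377°, longitude 67.693°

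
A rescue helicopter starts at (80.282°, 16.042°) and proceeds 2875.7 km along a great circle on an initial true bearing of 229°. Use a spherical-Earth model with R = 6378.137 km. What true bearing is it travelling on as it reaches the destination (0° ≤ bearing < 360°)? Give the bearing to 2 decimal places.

final bearing 193.54°

Central angle δ = d/R = 0.450868 rad.
Converting: φ₁ = 1.401185 rad, θ = 3.996804 rad.
sin φ₂ = sin φ₁ cos δ + cos φ₁ sin δ cos θ = (0.985650)(0.900069) + (0.168799)(0.435747)(-0.656059) = 0.838898
φ₂ = asin(0.838898) = 0.995255 rad = 57.024°.
For the longitude increment, Δλ = atan2( sin θ sin δ cos φ₁, cos δ − sin φ₁ sin φ₂ ) = atan2(-0.055512, 0.073209) = -37.172°.
Hence λ₂ = 16.042° + -37.172° = -21.130°.
The forward bearing on arrival equals the back-azimuth from the destination plus 180°.
Back-azimuth from P₂ (57.02°, -21.13°) to P₁ (80.28°, 16.04°), with Δλ' = λ₁ − λ₂ = 37.17°: atan2( sin Δλ' cos φ₁ , cos φ₂ sin φ₁ − sin φ₂ cos φ₁ cos Δλ' ) = 13.54°.
Final bearing = (13.54° + 180°) mod 360° = 193.54°.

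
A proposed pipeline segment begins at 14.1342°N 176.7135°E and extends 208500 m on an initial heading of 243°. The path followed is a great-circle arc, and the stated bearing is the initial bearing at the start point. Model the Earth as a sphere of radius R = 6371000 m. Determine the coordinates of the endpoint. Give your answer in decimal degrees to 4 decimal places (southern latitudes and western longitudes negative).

δ = 208500/6371000 = 0.032726 rad (1.8751°).
Converting: φ₁ = 0.246688 rad, θ = 4.241150 rad.
Destination latitude: φ₂ = arcsin( sin φ₁ cos δ + cos φ₁ sin δ cos θ ) = arcsin(0.229658) = 13.2769°.
Then Δλ = atan2(-0.028272, 0.943383) = -0.029959 rad, from sin θ sin δ cos φ₁ over cos δ − sin φ₁ sin φ₂.
λ₂ = 176.7135° + -1.7165° = 174.9970°.

latitude 13.2769°, longitude 174.9970°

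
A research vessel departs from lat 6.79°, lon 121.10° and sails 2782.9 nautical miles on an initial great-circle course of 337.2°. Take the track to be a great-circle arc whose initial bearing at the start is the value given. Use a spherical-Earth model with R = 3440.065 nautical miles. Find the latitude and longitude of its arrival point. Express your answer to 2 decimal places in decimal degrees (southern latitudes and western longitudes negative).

latitude 48.07°, longitude 96.29°

Central angle δ = d/R = 0.808967 rad.
Start latitude φ₁ = 0.118508 rad; initial bearing θ = 5.885250 rad.
Destination latitude: φ₂ = arcsin( sin φ₁ cos δ + cos φ₁ sin δ cos θ ) = arcsin(0.743967) = 48.07°.
Δλ = atan2( sin θ sin δ cos φ₁ , cos δ − sin φ₁ sin φ₂ ) = atan2(-0.278430, 0.602286) = -0.433026 rad = -24.81°.
λ₂ = λ₁ + Δλ = 96.29°.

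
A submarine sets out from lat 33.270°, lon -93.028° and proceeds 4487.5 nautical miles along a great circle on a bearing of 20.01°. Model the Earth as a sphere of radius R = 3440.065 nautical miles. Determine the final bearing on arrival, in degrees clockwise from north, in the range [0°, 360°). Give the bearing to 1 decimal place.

Central angle δ = d/R = 1.304481 rad.
Converting: φ₁ = 0.580671 rad, θ = 0.349240 rad.
Applying the spherical law of cosines for sides, sin φ₂ = sin φ₁ cos δ + cos φ₁ sin δ cos θ = 0.902302, so φ₂ = 64.462°.
For the longitude increment, Δλ = atan2( sin θ sin δ cos φ₁, cos δ − sin φ₁ sin φ₂ ) = atan2(0.276013, -0.231811) = 130.025°.
λ₂ = λ₁ + Δλ = 36.997°.
The forward bearing on arrival equals the back-azimuth from the destination plus 180°.
Back-azimuth from P₂ (64.5°, 37.0°) to P₁ (33.3°, -93.0°), with Δλ' = λ₁ − λ₂ = -130.0°: atan2( sin Δλ' cos φ₁ , cos φ₂ sin φ₁ − sin φ₂ cos φ₁ cos Δλ' ) = 318.4°.
Final bearing = (318.4° + 180°) mod 360° = 138.4°.

final bearing 138.4°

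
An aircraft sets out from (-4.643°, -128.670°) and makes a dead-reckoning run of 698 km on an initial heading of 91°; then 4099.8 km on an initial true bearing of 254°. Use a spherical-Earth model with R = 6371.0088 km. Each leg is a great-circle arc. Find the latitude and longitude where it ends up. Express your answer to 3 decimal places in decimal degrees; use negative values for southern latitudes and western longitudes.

Apply the spherical direct solution leg by leg, carrying full precision between legs.
Leg 1: from (-4.643°, -128.670°), δ = 698/6371.0088 = 0.109559 rad, θ = 91° → φ = -4.724°, λ = -122.372°.
Leg 2: from (-4.724°, -122.372°), δ = 4099.8/6371.0088 = 0.643509 rad, θ = 254° → φ = -13.339°, λ = -158.725°.

latitude -13.339°, longitude -158.725°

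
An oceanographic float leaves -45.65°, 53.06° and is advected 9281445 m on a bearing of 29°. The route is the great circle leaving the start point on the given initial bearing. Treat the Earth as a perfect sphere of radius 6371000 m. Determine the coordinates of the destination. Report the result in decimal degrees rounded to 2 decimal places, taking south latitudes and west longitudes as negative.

latitude 31.74°, longitude 87.56°

Central angle δ = d/R = 1.456827 rad.
With φ₁ = -45.65° = -0.796743 rad and θ = 29° = 0.506145 rad:
sin φ₂ = sin φ₁ cos δ + cos φ₁ sin δ cos θ = (-0.715083)(0.113723) + (0.699040)(0.993513)(0.874620) = 0.526106
φ₂ = asin(0.526106) = 0.554015 rad = 31.74°.
Δλ = atan2( sin θ sin δ cos φ₁ , cos δ − sin φ₁ sin φ₂ ) = atan2(0.336703, 0.489932) = 0.602113 rad = 34.50°.
Hence λ₂ = 53.06° + 34.50° = 87.56°.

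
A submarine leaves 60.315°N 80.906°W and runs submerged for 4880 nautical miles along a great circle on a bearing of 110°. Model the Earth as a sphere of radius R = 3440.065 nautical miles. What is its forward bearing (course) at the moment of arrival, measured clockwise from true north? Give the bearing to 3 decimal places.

The arc subtends δ = 4880/3440.065 = 1.418578 rad at the centre.
Converting: φ₁ = 1.052695 rad, θ = 1.919862 rad.
Applying the spherical law of cosines for sides, sin φ₂ = sin φ₁ cos δ + cos φ₁ sin δ cos θ = -0.035689, so φ₂ = -2.045°.
For the longitude increment, Δλ = atan2( sin θ sin δ cos φ₁, cos δ − sin φ₁ sin φ₂ ) = atan2(0.459984, 0.182637) = 68.344°.
λ₂ = λ₁ + Δλ = -12.562°.
The forward bearing on arrival equals the back-azimuth from the destination plus 180°.
Back-azimuth from P₂ (-2.045°, -12.562°) to P₁ (60.315°, -80.906°), with Δλ' = λ₁ − λ₂ = -68.344°: atan2( sin Δλ' cos φ₁ , cos φ₂ sin φ₁ − sin φ₂ cos φ₁ cos Δλ' ) = 332.247°.
Final bearing = (332.247° + 180°) mod 360° = 152.247°.

final bearing 152.247°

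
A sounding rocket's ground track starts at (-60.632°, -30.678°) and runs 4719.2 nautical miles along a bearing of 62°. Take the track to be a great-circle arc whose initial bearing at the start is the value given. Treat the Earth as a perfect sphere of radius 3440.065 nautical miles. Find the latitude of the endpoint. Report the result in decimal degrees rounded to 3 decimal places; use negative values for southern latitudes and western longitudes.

The arc subtends δ = 4719.2/3440.065 = 1.371835 rad at the centre.
Start latitude φ₁ = -1.058228 rad; initial bearing θ = 1.082104 rad.
Applying the spherical law of cosines for sides, sin φ₂ = sin φ₁ cos δ + cos φ₁ sin δ cos θ = 0.053444, so φ₂ = 3.064°.
For the longitude increment, Δλ = atan2( sin θ sin δ cos φ₁, cos δ − sin φ₁ sin φ₂ ) = atan2(0.424470, 0.244227) = 60.085°.
λ₂ = -30.678° + 60.085° = 29.407°.

latitude 3.064°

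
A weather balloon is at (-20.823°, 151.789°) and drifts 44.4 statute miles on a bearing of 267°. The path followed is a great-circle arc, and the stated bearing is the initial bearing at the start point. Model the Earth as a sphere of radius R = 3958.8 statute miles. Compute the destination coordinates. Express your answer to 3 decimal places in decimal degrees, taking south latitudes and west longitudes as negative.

δ = 44.4/3958.8 = 0.011216 rad (0.6426°).
Start latitude φ₁ = -0.363430 rad; initial bearing θ = 4.660029 rad.
Destination latitude: φ₂ = arcsin( sin φ₁ cos δ + cos φ₁ sin δ cos θ ) = arcsin(-0.356008) = -20.855°.
For the longitude increment, Δλ = atan2( sin θ sin δ cos φ₁, cos δ − sin φ₁ sin φ₂ ) = atan2(-0.010468, 0.873382) = -0.687°.
Hence λ₂ = 151.789° + -0.687° = 151.102°.

latitude -20.855°, longitude 151.102°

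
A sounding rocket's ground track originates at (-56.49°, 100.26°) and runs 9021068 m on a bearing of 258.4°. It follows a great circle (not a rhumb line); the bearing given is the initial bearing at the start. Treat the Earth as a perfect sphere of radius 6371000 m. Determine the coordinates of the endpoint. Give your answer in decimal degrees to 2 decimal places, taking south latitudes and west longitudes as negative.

The arc subtends δ = 9021068/6371000 = 1.415958 rad at the centre.
With φ₁ = -56.49° = -0.985936 rad and θ = 258.4° = 4.509931 rad:
Destination latitude: φ₂ = arcsin( sin φ₁ cos δ + cos φ₁ sin δ cos θ ) = arcsin(-0.238271) = -13.78°.
Δλ = atan2( sin θ sin δ cos φ₁ , cos δ − sin φ₁ sin φ₂ ) = atan2(-0.534336, -0.044447) = -1.653788 rad = -94.76°.
λ₂ = 100.26° + -94.76° = 5.50°.

latitude -13.78°, longitude 5.50°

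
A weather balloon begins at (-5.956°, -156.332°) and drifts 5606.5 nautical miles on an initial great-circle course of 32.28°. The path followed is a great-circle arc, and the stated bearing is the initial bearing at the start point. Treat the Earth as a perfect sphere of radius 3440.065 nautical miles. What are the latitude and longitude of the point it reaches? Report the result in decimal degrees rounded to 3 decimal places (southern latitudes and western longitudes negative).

latitude 57.730°, longitude -69.441°

δ = 5606.5/3440.065 = 1.629766 rad (93.3787°).
Converting: φ₁ = -0.103952 rad, θ = 0.563392 rad.
sin φ₂ = sin φ₁ cos δ + cos φ₁ sin δ cos θ = (-0.103765)(-0.058935) + (0.994602)(0.998262)(0.845448) = 0.845538
φ₂ = asin(0.845538) = 1.007572 rad = 57.730°.
For the longitude increment, Δλ = atan2( sin θ sin δ cos φ₁, cos δ − sin φ₁ sin φ₂ ) = atan2(0.530251, 0.028802) = 86.891°.
λ₂ = -156.332° + 86.891° = -69.441°.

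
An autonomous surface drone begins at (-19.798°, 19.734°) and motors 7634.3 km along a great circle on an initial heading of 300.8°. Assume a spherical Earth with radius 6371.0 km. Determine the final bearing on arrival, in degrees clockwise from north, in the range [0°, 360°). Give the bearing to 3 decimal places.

δ = 7634.3/6371 = 1.198289 rad (68.6569°).
Start latitude φ₁ = -0.345540 rad; initial bearing θ = 5.249950 rad.
Destination latitude: φ₂ = arcsin( sin φ₁ cos δ + cos φ₁ sin δ cos θ ) = arcsin(0.325464) = 18.994°.
Δλ = atan2( sin θ sin δ cos φ₁ , cos δ − sin φ₁ sin φ₂ ) = atan2(-0.752762, 0.474188) = -1.008659 rad = -57.792°.
λ₂ = λ₁ + Δλ = -38.058°.
The forward bearing on arrival equals the back-azimuth from the destination plus 180°.
Back-azimuth from P₂ (18.994°, -38.058°) to P₁ (-19.798°, 19.734°), with Δλ' = λ₁ − λ₂ = 57.792°: atan2( sin Δλ' cos φ₁ , cos φ₂ sin φ₁ − sin φ₂ cos φ₁ cos Δλ' ) = 121.271°.
Final bearing = (121.271° + 180°) mod 360° = 301.271°.

final bearing 301.271°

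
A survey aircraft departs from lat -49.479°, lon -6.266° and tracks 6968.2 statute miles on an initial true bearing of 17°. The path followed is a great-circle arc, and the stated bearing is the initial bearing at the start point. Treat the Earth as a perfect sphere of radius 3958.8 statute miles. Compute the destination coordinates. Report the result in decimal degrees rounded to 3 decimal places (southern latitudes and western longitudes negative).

latitude 48.880°, longitude 19.623°

The arc subtends δ = 6968.2/3958.8 = 1.760180 rad at the centre.
Converting: φ₁ = -0.863571 rad, θ = 0.296706 rad.
sin φ₂ = sin φ₁ cos δ + cos φ₁ sin δ cos θ = (-0.760168)(-0.188253) + (0.649727)(0.982120)(0.956305) = 0.753332
φ₂ = asin(0.753332) = 0.853114 rad = 48.880°.
Δλ = atan2( sin θ sin δ cos φ₁ , cos δ − sin φ₁ sin φ₂ ) = atan2(0.186565, 0.384405) = 0.451847 rad = 25.889°.
Hence λ₂ = -6.266° + 25.889° = 19.623°.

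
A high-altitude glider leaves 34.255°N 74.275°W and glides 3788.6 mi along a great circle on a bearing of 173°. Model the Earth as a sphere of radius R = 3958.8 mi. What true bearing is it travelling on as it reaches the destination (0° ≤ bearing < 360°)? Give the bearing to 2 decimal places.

Central angle δ = d/R = 0.957007 rad.
With φ₁ = 34.255° = 0.597863 rad and θ = 173° = 3.019420 rad:
Applying the spherical law of cosines for sides, sin φ₂ = sin φ₁ cos δ + cos φ₁ sin δ cos θ = -0.346437, so φ₂ = -20.270°.
For the longitude increment, Δλ = atan2( sin θ sin δ cos φ₁, cos δ − sin φ₁ sin φ₂ ) = atan2(0.082344, 0.770971) = 6.096°.
Hence λ₂ = -74.275° + 6.096° = -68.179°.
The forward bearing on arrival equals the back-azimuth from the destination plus 180°.
Back-azimuth from P₂ (-20.27°, -68.18°) to P₁ (34.26°, -74.28°), with Δλ' = λ₁ − λ₂ = -6.10°: atan2( sin Δλ' cos φ₁ , cos φ₂ sin φ₁ − sin φ₂ cos φ₁ cos Δλ' ) = 353.84°.
Final bearing = (353.84° + 180°) mod 360° = 173.84°.

final bearing 173.84°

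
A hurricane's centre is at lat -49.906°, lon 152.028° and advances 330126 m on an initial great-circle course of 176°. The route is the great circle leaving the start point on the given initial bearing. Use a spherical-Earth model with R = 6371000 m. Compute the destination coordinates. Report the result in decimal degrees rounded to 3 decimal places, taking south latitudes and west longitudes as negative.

Angular distance δ = d/R = 330126 / 6371000 = 0.051817 rad.
Start latitude φ₁ = -0.871024 rad; initial bearing θ = 3.071779 rad.
Destination latitude: φ₂ = arcsin( sin φ₁ cos δ + cos φ₁ sin δ cos θ ) = arcsin(-0.797238) = -52.867°.
For the longitude increment, Δλ = atan2( sin θ sin δ cos φ₁, cos δ − sin φ₁ sin φ₂ ) = atan2(0.002327, 0.388779) = 0.343°.
λ₂ = 152.028° + 0.343° = 152.371°.

latitude -52.867°, longitude 152.371°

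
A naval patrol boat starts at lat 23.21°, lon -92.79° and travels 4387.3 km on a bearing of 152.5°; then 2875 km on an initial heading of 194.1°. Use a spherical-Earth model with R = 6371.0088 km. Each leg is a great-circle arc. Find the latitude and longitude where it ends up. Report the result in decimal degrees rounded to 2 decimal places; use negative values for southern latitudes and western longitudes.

Apply the spherical direct solution leg by leg, carrying full precision between legs.
Leg 1: from (23.21°, -92.79°), δ = 4387.3/6371.0088 = 0.688635 rad, θ = 152.5° → φ = -12.34°, λ = -75.31°.
Leg 2: from (-12.34°, -75.31°), δ = 2875/6371.0088 = 0.451263 rad, θ = 194.1° → φ = -37.27°, λ = -82.98°.

latitude -37.27°, longitude -82.98°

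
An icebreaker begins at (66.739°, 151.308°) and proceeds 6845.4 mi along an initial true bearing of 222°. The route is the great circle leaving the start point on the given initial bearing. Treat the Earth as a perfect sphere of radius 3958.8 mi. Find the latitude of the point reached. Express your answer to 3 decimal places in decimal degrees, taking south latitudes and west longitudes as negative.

latitude -25.766°

Angular distance δ = d/R = 6845.4 / 3958.8 = 1.729160 rad.
Start latitude φ₁ = 1.164815 rad; initial bearing θ = 3.874631 rad.
Destination latitude: φ₂ = arcsin( sin φ₁ cos δ + cos φ₁ sin δ cos θ ) = arcsin(-0.434695) = -25.766°.
Δλ = atan2( sin θ sin δ cos φ₁ , cos δ − sin φ₁ sin φ₂ ) = atan2(-0.260947, 0.241658) = -0.823757 rad = -47.198°.
λ₂ = λ₁ + Δλ = 104.110°.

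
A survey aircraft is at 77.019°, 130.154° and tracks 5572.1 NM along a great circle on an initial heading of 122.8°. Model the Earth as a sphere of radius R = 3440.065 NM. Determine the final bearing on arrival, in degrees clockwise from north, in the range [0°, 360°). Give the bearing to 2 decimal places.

The arc subtends δ = 5572.1/3440.065 = 1.619766 rad at the centre.
With φ₁ = 77.019° = 1.344235 rad and θ = 122.8° = 2.143264 rad:
sin φ₂ = sin φ₁ cos δ + cos φ₁ sin δ cos θ = (0.974445)(-0.048950) + (0.224628)(0.998801)(-0.541708) = -0.169236
φ₂ = asin(-0.169236) = -0.170054 rad = -9.743°.
Then Δλ = atan2(0.188588, 0.115961) = 1.019500 rad, from sin θ sin δ cos φ₁ over cos δ − sin φ₁ sin φ₂.
λ₂ = 130.154° + 58.413° = 188.567°, normalized to (−180°, 180°] → -171.433°.
The forward bearing on arrival equals the back-azimuth from the destination plus 180°.
Back-azimuth from P₂ (-9.74°, -171.43°) to P₁ (77.02°, 130.15°), with Δλ' = λ₁ − λ₂ = 301.59°: atan2( sin Δλ' cos φ₁ , cos φ₂ sin φ₁ − sin φ₂ cos φ₁ cos Δλ' ) = 348.96°.
Final bearing = (348.96° + 180°) mod 360° = 168.96°.

final bearing 168.96°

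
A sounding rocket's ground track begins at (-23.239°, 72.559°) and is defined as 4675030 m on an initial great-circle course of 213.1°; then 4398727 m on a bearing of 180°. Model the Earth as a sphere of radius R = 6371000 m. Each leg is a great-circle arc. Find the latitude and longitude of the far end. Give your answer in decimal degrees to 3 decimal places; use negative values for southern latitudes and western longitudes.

Apply the spherical direct solution leg by leg, carrying full precision between legs.
Leg 1: from (-23.239°, 72.559°), δ = 4675030/6371000 = 0.733798 rad, θ = 213.1° → φ = -53.952°, λ = 34.135°.
Leg 2: from (-53.952°, 34.135°), δ = 4398727/6371000 = 0.690430 rad, θ = 180° → φ = -86.490°, λ = -145.865°.

latitude -86.490°, longitude -145.865°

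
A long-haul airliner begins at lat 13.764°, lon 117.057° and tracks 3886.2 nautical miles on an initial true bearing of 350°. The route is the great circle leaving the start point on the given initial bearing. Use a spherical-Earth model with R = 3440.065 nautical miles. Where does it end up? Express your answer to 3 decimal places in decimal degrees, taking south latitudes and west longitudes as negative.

δ = 3886.2/3440.065 = 1.129688 rad (64.7264°).
Converting: φ₁ = 0.240227 rad, θ = 6.108652 rad.
Destination latitude: φ₂ = arcsin( sin φ₁ cos δ + cos φ₁ sin δ cos θ ) = arcsin(0.966548) = 75.138°.
Then Δλ = atan2(-0.152517, 0.196978) = -0.658864 rad, from sin θ sin δ cos φ₁ over cos δ − sin φ₁ sin φ₂.
Hence λ₂ = 117.057° + -37.750° = 79.307°.

latitude 75.138°, longitude 79.307°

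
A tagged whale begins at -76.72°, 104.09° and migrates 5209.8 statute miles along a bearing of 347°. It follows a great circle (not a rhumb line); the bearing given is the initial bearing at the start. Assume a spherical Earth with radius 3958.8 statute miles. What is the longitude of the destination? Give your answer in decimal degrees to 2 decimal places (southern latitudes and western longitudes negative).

Angular distance δ = d/R = 5209.8 / 3958.8 = 1.316005 rad.
With φ₁ = -76.72° = -1.339017 rad and θ = 347° = 6.056293 rad:
Destination latitude: φ₂ = arcsin( sin φ₁ cos δ + cos φ₁ sin δ cos θ ) = arcsin(-0.028707) = -1.65°.
Then Δλ = atan2(-0.050005, 0.224104) = -0.219538 rad, from sin θ sin δ cos φ₁ over cos δ − sin φ₁ sin φ₂.
Hence λ₂ = 104.09° + -12.58° = 91.51°.

longitude 91.51°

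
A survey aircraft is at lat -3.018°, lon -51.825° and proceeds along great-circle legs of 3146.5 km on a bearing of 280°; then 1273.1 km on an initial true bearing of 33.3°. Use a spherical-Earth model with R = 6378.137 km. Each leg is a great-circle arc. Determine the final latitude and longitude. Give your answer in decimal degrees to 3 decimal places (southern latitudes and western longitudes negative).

latitude 11.575°, longitude -73.263°

Apply the spherical direct solution leg by leg, carrying full precision between legs.
Leg 1: from (-3.018°, -51.825°), δ = 3146.5/6378.137 = 0.493326 rad, θ = 280° → φ = 2.049°, λ = -79.643°.
Leg 2: from (2.049°, -79.643°), δ = 1273.1/6378.137 = 0.199604 rad, θ = 33.3° → φ = 11.575°, λ = -73.263°.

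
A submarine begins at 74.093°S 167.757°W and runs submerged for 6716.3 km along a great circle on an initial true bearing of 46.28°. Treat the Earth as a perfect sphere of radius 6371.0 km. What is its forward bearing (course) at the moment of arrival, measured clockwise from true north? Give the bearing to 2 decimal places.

δ = 6716.3/6371 = 1.054199 rad (60.4011°).
Converting: φ₁ = -1.293167 rad, θ = 0.807738 rad.
Destination latitude: φ₂ = arcsin( sin φ₁ cos δ + cos φ₁ sin δ cos θ ) = arcsin(-0.310306) = -18.078°.
For the longitude increment, Δλ = atan2( sin θ sin δ cos φ₁, cos δ − sin φ₁ sin φ₂ ) = atan2(0.172234, 0.195501) = 41.380°.
Hence λ₂ = -167.757° + 41.380° = -126.377°.
The forward bearing on arrival equals the back-azimuth from the destination plus 180°.
Back-azimuth from P₂ (-18.08°, -126.38°) to P₁ (-74.09°, -167.76°), with Δλ' = λ₁ − λ₂ = -41.38°: atan2( sin Δλ' cos φ₁ , cos φ₂ sin φ₁ − sin φ₂ cos φ₁ cos Δλ' ) = 192.03°.
Final bearing = (192.03° + 180°) mod 360° = 12.03°.

final bearing 12.03°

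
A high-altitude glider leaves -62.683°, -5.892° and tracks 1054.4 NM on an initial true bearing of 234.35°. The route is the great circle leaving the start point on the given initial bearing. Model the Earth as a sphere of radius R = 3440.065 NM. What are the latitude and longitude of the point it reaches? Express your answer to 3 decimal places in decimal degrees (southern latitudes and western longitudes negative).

latitude -68.091°, longitude -46.970°

Angular distance δ = d/R = 1054.4 / 3440.065 = 0.306506 rad.
With φ₁ = -62.683° = -1.094025 rad and θ = 234.35° = 4.090179 rad:
sin φ₂ = sin φ₁ cos δ + cos φ₁ sin δ cos θ = (-0.888481)(0.953394) + (0.458913)(0.301729)(-0.582832) = -0.927776
φ₂ = asin(-0.927776) = -1.188407 rad = -68.091°.
Δλ = atan2( sin θ sin δ cos φ₁ , cos δ − sin φ₁ sin φ₂ ) = atan2(-0.112518, 0.129083) = -0.716942 rad = -41.078°.
λ₂ = λ₁ + Δλ = -46.970°.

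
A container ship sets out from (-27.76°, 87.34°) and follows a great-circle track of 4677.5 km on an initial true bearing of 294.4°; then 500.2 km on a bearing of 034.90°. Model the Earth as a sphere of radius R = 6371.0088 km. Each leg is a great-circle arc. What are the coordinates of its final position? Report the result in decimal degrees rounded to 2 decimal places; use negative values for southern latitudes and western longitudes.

latitude -2.09°, longitude 52.09°

Apply the spherical direct solution leg by leg, carrying full precision between legs.
Leg 1: from (-27.76°, 87.34°), δ = 4677.5/6371.0088 = 0.734185 rad, θ = 294.4° → φ = -5.79°, λ = 49.51°.
Leg 2: from (-5.79°, 49.51°), δ = 500.2/6371.0088 = 0.078512 rad, θ = 34.9° → φ = -2.09°, λ = 52.09°.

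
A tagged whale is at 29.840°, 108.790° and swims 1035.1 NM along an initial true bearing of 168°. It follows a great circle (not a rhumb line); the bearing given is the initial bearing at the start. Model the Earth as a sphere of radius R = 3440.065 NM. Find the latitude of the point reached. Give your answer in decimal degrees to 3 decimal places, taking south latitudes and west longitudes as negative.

The arc subtends δ = 1035.1/3440.065 = 0.300895 rad at the centre.
With φ₁ = 29.840° = 0.520806 rad and θ = 168° = 2.932153 rad:
sin φ₂ = sin φ₁ cos δ + cos φ₁ sin δ cos θ = (0.497580)(0.955071) + (0.867418)(0.296376)(-0.978148) = 0.223760
φ₂ = asin(0.223760) = 0.225671 rad = 12.930°.
For the longitude increment, Δλ = atan2( sin θ sin δ cos φ₁, cos δ − sin φ₁ sin φ₂ ) = atan2(0.053450, 0.843733) = 3.625°.
λ₂ = λ₁ + Δλ = 112.415°.

latitude 12.930°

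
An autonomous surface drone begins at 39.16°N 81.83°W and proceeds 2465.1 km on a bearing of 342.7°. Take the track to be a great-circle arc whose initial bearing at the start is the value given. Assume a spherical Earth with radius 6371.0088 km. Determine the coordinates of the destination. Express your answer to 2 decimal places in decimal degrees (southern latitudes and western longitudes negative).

latitude 59.79°, longitude -94.71°

Central angle δ = d/R = 0.386925 rad.
With φ₁ = 39.16° = 0.683471 rad and θ = 342.7° = 5.981243 rad:
Applying the spherical law of cosines for sides, sin φ₂ = sin φ₁ cos δ + cos φ₁ sin δ cos θ = 0.864154, so φ₂ = 59.79°.
Then Δλ = atan2(-0.087008, 0.380371) = -0.224875 rad, from sin θ sin δ cos φ₁ over cos δ − sin φ₁ sin φ₂.
Hence λ₂ = -81.83° + -12.88° = -94.71°.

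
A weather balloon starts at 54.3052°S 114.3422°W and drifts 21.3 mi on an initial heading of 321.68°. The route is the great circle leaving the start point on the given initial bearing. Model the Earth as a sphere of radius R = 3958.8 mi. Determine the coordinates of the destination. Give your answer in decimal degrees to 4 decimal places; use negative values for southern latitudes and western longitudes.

The arc subtends δ = 21.3/3958.8 = 0.005380 rad at the centre.
With φ₁ = -54.3052° = -0.947805 rad and θ = 321.68° = 5.614375 rad:
Applying the spherical law of cosines for sides, sin φ₂ = sin φ₁ cos δ + cos φ₁ sin δ cos θ = -0.809662, so φ₂ = -54.0629°.
Δλ = atan2( sin θ sin δ cos φ₁ , cos δ − sin φ₁ sin φ₂ ) = atan2(-0.001947, 0.342430) = -0.005684 rad = -0.3257°.
λ₂ = λ₁ + Δλ = -114.6679°.

latitude -54.0629°, longitude -114.6679°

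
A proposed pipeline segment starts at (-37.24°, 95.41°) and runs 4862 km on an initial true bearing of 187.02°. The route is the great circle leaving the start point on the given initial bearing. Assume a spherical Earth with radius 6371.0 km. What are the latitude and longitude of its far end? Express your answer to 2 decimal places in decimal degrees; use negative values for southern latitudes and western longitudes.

Central angle δ = d/R = 0.763146 rad.
Start latitude φ₁ = -0.649961 rad; initial bearing θ = 3.264115 rad.
sin φ₂ = sin φ₁ cos δ + cos φ₁ sin δ cos θ = (-0.605155)(0.722665) + (0.796108)(0.691198)(-0.992504) = -0.983468
φ₂ = asin(-0.983468) = -1.388707 rad = -79.57°.
Then Δλ = atan2(-0.067251, 0.127515) = -0.485327 rad, from sin θ sin δ cos φ₁ over cos δ − sin φ₁ sin φ₂.
λ₂ = 95.41° + -27.81° = 67.60°.

latitude -79.57°, longitude 67.60°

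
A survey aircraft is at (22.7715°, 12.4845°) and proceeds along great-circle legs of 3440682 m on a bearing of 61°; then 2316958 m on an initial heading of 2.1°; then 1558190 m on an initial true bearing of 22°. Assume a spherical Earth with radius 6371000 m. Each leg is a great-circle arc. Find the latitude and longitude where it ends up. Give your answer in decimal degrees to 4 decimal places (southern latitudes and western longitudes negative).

Apply the spherical direct solution leg by leg, carrying full precision between legs.
Leg 1: from (22.7715°, 12.4845°), δ = 3440682/6371000 = 0.540054 rad, θ = 61° → φ = 34.1819°, λ = 45.4149°.
Leg 2: from (34.1819°, 45.4149°), δ = 2316958/6371000 = 0.363673 rad, θ = 2.1° → φ = 54.9990°, λ = 46.7170°.
Leg 3: from (54.9990°, 46.7170°), δ = 1558190/6371000 = 0.244575 rad, θ = 22° → φ = 67.4497°, λ = 60.3990°.

latitude 67.4497°, longitude 60.3990°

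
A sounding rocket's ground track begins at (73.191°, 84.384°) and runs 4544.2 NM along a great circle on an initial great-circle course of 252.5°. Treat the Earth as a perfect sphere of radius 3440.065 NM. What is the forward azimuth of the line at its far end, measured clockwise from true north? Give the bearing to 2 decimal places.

final bearing 196.20°

The arc subtends δ = 4544.2/3440.065 = 1.320963 rad at the centre.
Converting: φ₁ = 1.277424 rad, θ = 4.406956 rad.
sin φ₂ = sin φ₁ cos δ + cos φ₁ sin δ cos θ = (0.957274)(0.247242) + (0.289182)(0.968954)(-0.300706) = 0.152419
φ₂ = asin(0.152419) = 0.153016 rad = 8.767°.
Then Δλ = atan2(-0.267235, 0.101335) = -1.208351 rad, from sin θ sin δ cos φ₁ over cos δ − sin φ₁ sin φ₂.
Hence λ₂ = 84.384° + -69.233° = 15.151°.
The forward bearing on arrival equals the back-azimuth from the destination plus 180°.
Back-azimuth from P₂ (8.77°, 15.15°) to P₁ (73.19°, 84.38°), with Δλ' = λ₁ − λ₂ = 69.23°: atan2( sin Δλ' cos φ₁ , cos φ₂ sin φ₁ − sin φ₂ cos φ₁ cos Δλ' ) = 16.20°.
Final bearing = (16.20° + 180°) mod 360° = 196.20°.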